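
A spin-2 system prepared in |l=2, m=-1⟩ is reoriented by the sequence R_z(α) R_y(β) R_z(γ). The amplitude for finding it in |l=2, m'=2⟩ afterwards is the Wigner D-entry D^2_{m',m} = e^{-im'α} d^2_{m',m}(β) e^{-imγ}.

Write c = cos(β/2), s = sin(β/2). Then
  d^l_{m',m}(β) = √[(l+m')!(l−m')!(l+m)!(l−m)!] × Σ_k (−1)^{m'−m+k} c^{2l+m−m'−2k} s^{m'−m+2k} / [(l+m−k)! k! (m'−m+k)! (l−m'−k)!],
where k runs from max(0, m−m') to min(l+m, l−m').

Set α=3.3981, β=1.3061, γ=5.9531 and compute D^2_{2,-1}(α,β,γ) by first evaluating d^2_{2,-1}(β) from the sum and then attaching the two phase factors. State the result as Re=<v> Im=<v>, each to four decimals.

Re=-0.2370 Im=0.2661

D^2_{2,-1}(3.3981,1.3061,5.9531) = e^{-i·2·3.3981}·d^2_{2,-1}(1.3061)·e^{-i·-1·5.9531}. Compute d first:
Half-angle: c=0.794234, s=0.607612. N=√(24·1·1·6)=12.000000
Admissible k: 0..0 (factorial args all ≥0)
  k=0: (−1)^3·12.0000/(6)·0.7942^1·0.6076^3 = -0.356334
d^2_{2,-1}(1.3061) = -0.356334
D = (+0.871269-0.490806i)·(-0.356334)·(+0.946015-0.324124i) = -0.237016+0.266077i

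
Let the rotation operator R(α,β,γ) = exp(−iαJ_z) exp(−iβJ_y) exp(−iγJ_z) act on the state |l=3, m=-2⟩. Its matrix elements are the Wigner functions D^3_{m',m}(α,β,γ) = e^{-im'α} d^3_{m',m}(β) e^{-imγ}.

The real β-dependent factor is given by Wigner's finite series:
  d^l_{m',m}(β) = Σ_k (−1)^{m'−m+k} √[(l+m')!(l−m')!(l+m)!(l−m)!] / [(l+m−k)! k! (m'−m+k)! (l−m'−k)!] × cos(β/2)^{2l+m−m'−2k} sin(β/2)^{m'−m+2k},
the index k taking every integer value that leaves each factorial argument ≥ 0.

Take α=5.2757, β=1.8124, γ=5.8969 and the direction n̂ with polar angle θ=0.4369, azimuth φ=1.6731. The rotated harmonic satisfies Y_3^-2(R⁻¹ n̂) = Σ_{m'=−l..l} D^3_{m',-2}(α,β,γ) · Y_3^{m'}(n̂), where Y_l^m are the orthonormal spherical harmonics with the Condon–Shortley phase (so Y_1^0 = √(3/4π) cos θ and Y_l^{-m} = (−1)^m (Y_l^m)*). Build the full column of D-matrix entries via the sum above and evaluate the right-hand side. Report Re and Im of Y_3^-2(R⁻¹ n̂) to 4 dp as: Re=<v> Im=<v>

Need the full column D^3_{m',-2} for m'=−3..3 at α=5.2757, β=1.8124, γ=5.8969.
cos(β/2)=0.616741, sin(β/2)=0.787166
d^3_{-3,-2}: single k=1 term ⇒ +0.172051;  D = -0.136609+0.104593i
d^3_{-2,-2}: k∈[0..1] ⇒ +0.055032 -0.448244 = -0.393212;  D = +0.368823+0.136327i
d^3_{-1,-2}: k∈[0..1] ⇒ -0.222117 +0.723666 = +0.501549;  D = -0.104190-0.490607i
d^3_{0,-2}: k∈[0..1] ⇒ +0.491027 -0.799893 = -0.308866;  D = -0.221184+0.215581i
d^3_{1,-2}: k∈[0..1] ⇒ -0.723666 +0.589433 = -0.134233;  D = -0.130546-0.031244i
d^3_{2,-2}: k∈[0..1] ⇒ +0.730199 -0.237902 = +0.492297;  D = +0.158778+0.465989i
d^3_{3,-2}: single k=0 term ⇒ -0.456573;  D = +0.286766-0.355280i
Y_3^{m'}(θ=0.4369,φ=1.6731) and Σ D·Y over m':
  (-0.1366+0.1046i)·(+0.0095+0.0301i)  (+0.3688+0.1363i)·(-0.1623+0.0337i)  (-0.1042-0.4906i)·(-0.0434-0.4224i)  (-0.2212+0.2156i)·(+0.3736+0.0000i)  (-0.1305-0.0312i)·(+0.0434-0.4224i)  (+0.1588+0.4660i)·(-0.1623-0.0337i)  (+0.2868-0.3553i)·(-0.0095+0.0301i)
Y_3^-2(R⁻¹ n̂) = -0.375205+0.117808i

Re=-0.3752 Im=0.1178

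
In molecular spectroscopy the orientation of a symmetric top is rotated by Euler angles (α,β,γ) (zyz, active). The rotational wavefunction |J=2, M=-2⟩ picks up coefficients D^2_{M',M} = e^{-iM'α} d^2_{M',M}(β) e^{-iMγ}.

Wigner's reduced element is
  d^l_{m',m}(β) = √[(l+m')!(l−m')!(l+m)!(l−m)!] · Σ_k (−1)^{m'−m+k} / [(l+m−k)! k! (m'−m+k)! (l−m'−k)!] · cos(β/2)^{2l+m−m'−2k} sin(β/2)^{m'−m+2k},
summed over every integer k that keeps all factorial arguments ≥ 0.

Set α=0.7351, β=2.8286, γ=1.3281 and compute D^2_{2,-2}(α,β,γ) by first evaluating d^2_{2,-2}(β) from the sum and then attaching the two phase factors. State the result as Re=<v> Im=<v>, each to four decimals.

Re=0.3574 Im=0.8824

First d^2_{2,-2}(β=2.8286), then the phase factors e^{-i(2)α} and e^{-i(-2)γ}:
Half-angle: c=0.155858, s=0.987779. N=√(24·1·1·24)=24.000000
Admissible k: 0..0 (factorial args all ≥0)
  k=0: (−1)^4·24.0000/(24)·0.1559^0·0.9878^4 = +0.952006
d^2_{2,-2}(2.8286) = +0.952006
Phases: e^{-i·(2)·0.7351}=+0.100427-0.994944i, e^{-i·(-2)·1.3281}=-0.884492+0.466556i ⇒ D=+0.357355+0.882391i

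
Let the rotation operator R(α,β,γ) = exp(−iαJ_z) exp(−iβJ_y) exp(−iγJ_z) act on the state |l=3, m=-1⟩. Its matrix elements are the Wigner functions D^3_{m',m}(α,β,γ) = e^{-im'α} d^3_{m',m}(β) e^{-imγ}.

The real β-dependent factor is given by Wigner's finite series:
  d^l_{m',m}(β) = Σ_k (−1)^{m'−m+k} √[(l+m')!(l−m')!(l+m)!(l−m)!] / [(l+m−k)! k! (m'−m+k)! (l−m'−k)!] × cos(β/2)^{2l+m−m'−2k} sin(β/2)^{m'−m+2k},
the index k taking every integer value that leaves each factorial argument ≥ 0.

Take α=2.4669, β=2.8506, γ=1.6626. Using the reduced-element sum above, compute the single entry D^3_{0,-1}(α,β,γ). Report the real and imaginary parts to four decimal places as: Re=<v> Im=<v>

First d^3_{0,-1}(β=2.8506), then the phase factors e^{-i(0)α} and e^{-i(-1)γ}:
c=cos(2.8506/2)=0.144984, s=sin(2.8506/2)=0.989434; N=√[6·6·2·24]=41.569219
k: max(0,(-1)−(0))=0 … min(3+(-1),3−(0))=2
  k=0: (−1)^1·41.5692/(12)·0.1450^5·0.9894^1 = -0.000220
  k=1: (−1)^2·41.5692/(4)·0.1450^3·0.9894^3 = +0.030678
  k=2: (−1)^3·41.5692/(12)·0.1450^1·0.9894^5 = -0.476259
d^3_{0,-1}(2.8506) = -0.000220 +0.030678 -0.476259 = -0.445801
D = (+1.000000+0.000000i)·(-0.445801)·(-0.091675+0.995789i) = +0.040869-0.443924i

Re=0.0409 Im=-0.4439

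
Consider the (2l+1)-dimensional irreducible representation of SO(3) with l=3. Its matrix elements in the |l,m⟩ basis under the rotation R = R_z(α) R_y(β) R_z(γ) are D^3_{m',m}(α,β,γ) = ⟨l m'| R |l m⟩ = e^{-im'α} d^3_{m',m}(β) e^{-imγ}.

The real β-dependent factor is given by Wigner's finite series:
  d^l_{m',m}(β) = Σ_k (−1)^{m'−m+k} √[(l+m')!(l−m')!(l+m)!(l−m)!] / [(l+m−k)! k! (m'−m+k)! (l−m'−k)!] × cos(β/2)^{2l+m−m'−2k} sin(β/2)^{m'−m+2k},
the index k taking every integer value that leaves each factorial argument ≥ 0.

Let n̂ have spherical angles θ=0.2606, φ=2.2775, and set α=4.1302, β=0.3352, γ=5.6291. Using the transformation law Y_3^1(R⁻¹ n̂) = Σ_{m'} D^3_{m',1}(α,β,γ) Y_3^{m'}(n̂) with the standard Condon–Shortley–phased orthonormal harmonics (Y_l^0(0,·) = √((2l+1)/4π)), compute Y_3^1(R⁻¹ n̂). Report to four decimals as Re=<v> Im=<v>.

Re=0.1482 Im=0.4110

Need the full column D^3_{m',1} for m'=−3..3 at α=4.1302, β=0.3352, γ=5.6291.
cos(β/2)=0.985988, sin(β/2)=0.166816
d^3_{-3,1}: single k=4 term ⇒ +0.002916;  D = +0.002588+0.001342i
d^3_{-2,1}: k∈[3..4] ⇒ +0.028142 -0.000403 = +0.027740;  D = -0.024206+0.013549i
d^3_{-1,1}: k∈[2..4] ⇒ +0.157803 -0.006023 +0.000022 = +0.151802;  D = +0.010905-0.151410i
d^3_{0,1}: k∈[1..3] ⇒ +0.538502 -0.046243 +0.000441 = +0.492701;  D = +0.391010+0.299776i
d^3_{1,1}: k∈[0..2] ⇒ +0.918818 -0.210404 +0.004517 = +0.712931;  D = -0.673412+0.234068i
d^3_{2,1}: k∈[0..1] ⇒ -0.491583 +0.028142 = -0.463441;  D = -0.113609+0.449300i
d^3_{3,1}: single k=0 term ⇒ +0.101861;  D = +0.068755+0.075157i
Y_3^{m'}(θ=0.2606,φ=2.2775) and Σ D·Y over m':
  (+0.0026+0.0013i)·(+0.0061-0.0037i)  (-0.0242+0.0135i)·(-0.0103+0.0647i)  (+0.0109-0.1514i)·(-0.1983-0.2323i)  (+0.3910+0.2998i)·(+0.6015+0.0000i)  (-0.6734+0.2341i)·(+0.1983-0.2323i)  (-0.1136+0.4493i)·(-0.0103-0.0647i)  (+0.0688+0.0752i)·(-0.0061-0.0037i)
Y_3^1(R⁻¹ n̂) = +0.148168+0.410968i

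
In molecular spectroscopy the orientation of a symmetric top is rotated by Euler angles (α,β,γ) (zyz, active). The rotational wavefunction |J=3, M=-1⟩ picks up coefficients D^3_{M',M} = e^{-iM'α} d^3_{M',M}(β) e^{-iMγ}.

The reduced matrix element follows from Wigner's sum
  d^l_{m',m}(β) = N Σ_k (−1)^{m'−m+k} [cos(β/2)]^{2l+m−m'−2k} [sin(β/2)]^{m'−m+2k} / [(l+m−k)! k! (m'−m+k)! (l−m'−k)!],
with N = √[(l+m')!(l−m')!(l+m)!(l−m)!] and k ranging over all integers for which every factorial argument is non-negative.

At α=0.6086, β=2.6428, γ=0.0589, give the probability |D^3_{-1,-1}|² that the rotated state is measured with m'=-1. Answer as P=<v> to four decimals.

P=0.0868

Split into d^3_{-1,-1}(β=2.6428) × two z-phases.
With c≡cos(β/2)=0.246819 and s≡sin(β/2)=0.969062, N=[2·24·2·24]^{1/2}=48.000000
Admissible k: 0..2 (factorial args all ≥0)
  k=0: (−1)^0·48.0000/(48)·0.2468^6·0.9691^0 = +0.000226
  k=1: (−1)^1·48.0000/(6)·0.2468^4·0.9691^2 = -0.027881
  k=2: (−1)^2·48.0000/(8)·0.2468^2·0.9691^4 = +0.322340
d^3_{-1,-1}(2.6428) = +0.000226 -0.027881 +0.322340 = +0.294685
|D^3_{-1,-1}|² = |d^3_{-1,-1}(β)|² = (+0.294685)² = 0.086839 (the z-rotation phases have unit modulus)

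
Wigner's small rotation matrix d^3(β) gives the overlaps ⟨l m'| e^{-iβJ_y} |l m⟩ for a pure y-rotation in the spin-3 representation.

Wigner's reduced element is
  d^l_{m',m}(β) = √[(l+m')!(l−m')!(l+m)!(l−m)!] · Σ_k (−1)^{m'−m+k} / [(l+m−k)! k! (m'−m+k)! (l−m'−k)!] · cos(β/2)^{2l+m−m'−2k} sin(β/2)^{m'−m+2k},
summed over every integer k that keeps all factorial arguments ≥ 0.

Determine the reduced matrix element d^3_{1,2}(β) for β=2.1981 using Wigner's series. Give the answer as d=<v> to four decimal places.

d=-0.3649

d^3_{1,2}(β=2.1981) via Wigner's sum:
c=cos(2.1981/2)=0.454443, s=sin(2.1981/2)=0.890776; N=√[24·2·120·1]=75.894664
The bounds max(0,m−m')=1 and min(l+m,l−m')=2 give 2 terms
  k=1: (−1)^0·75.8947/(24)·0.4544^5·0.8908^1 = +0.054596
  k=2: (−1)^1·75.8947/(12)·0.4544^3·0.8908^3 = -0.419539
d^3_{1,2}(2.1981) = +0.054596 -0.419539 = -0.364943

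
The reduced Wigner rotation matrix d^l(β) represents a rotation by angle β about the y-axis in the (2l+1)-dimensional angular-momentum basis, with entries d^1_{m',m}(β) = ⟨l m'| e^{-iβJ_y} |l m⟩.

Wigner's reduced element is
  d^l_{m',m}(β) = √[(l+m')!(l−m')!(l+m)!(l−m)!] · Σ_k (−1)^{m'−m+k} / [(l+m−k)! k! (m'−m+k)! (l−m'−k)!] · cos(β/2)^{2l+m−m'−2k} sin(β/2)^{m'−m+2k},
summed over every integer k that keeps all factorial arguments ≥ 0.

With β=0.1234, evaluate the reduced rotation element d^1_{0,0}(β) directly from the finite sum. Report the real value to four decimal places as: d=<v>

d^1_{0,0}(β=0.1234) via Wigner's sum:
Half-angle: c=0.998097, s=0.061661. N=√(1·1·1·1)=1.000000
k: max(0,(0)−(0))=0 … min(1+(0),1−(0))=1
  k=0: (−1)^0·1.0000/(1)·0.9981^2·0.0617^0 = +0.996198
  k=1: (−1)^1·1.0000/(1)·0.9981^0·0.0617^2 = -0.003802
d^1_{0,0}(0.1234) = +0.996198 -0.003802 = +0.992396

d=0.9924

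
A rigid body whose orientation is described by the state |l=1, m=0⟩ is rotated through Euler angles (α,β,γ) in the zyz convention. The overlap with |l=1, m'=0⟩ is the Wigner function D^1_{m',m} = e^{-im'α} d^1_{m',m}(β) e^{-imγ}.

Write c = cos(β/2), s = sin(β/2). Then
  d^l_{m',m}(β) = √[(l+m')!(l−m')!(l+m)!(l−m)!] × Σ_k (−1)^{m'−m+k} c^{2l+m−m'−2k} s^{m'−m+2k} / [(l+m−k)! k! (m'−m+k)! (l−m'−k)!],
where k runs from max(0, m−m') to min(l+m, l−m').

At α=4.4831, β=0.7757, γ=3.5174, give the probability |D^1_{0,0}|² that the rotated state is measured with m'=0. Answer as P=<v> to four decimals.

Split into d^1_{0,0}(β=0.7757) × two z-phases.
c=cos(0.7757/2)=0.925724, s=sin(0.7757/2)=0.378199; N=√[1·1·1·1]=1.000000
Admissible k: 0..1 (factorial args all ≥0)
  k=0: (−1)^0·1.0000/(1)·0.9257^2·0.3782^0 = +0.856966
  k=1: (−1)^1·1.0000/(1)·0.9257^0·0.3782^2 = -0.143034
d^1_{0,0}(0.7757) = +0.856966 -0.143034 = +0.713931
|D^1_{0,0}|² = |d^1_{0,0}(β)|² = (+0.713931)² = 0.509698 (the z-rotation phases have unit modulus)

P=0.5097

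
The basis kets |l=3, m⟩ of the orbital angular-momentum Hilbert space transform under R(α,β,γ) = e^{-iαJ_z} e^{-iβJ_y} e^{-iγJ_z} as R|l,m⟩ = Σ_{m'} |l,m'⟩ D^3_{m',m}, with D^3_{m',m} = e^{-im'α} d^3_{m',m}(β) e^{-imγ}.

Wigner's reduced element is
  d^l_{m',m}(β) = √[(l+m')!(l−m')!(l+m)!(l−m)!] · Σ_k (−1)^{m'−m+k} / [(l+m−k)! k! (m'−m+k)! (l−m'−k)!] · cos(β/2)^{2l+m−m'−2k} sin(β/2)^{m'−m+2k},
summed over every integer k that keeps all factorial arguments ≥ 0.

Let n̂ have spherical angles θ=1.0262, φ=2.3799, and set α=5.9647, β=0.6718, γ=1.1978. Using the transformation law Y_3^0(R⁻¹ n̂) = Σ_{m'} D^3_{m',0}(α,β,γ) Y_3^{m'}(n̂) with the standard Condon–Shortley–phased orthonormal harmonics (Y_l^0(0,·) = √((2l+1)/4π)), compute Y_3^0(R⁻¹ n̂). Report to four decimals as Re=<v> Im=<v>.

Need the full column D^3_{m',0} for m'=−3..3 at α=5.9647, β=0.6718, γ=1.1978.
cos(β/2)=0.944114, sin(β/2)=0.329619
d^3_{-3,0}: single k=3 term ⇒ +0.134780;  D = +0.077800-0.110058i
d^3_{-2,0}: k∈[2..3] ⇒ +0.472806 -0.057631 = +0.415175;  D = +0.333759-0.246930i
d^3_{-1,0}: k∈[1..3] ⇒ +0.856496 -0.313200 +0.012726 = +0.556021;  D = +0.528059-0.174106i
d^3_{0,0}: k∈[0..3] ⇒ +0.708185 -0.776899 +0.094698 -0.001283 = +0.024701;  D = +0.024701+0.000000i
d^3_{1,0}: k∈[0..2] ⇒ -0.856496 +0.313200 -0.012726 = -0.556021;  D = -0.528059-0.174106i
d^3_{2,0}: k∈[0..1] ⇒ +0.472806 -0.057631 = +0.415175;  D = +0.333759+0.246930i
d^3_{3,0}: single k=0 term ⇒ -0.134780;  D = -0.077800-0.110058i
Y_3^{m'}(θ=1.0262,φ=2.3799) and Σ D·Y over m':
  (+0.0778-0.1101i)·(+0.1710-0.1973i)  (+0.3338-0.2469i)·(+0.0184+0.3869i)  (+0.5281-0.1741i)·(-0.0684-0.0652i)  (+0.0247+0.0000i)·(-0.3205+0.0000i)  (-0.5281-0.1741i)·(+0.0684-0.0652i)  (+0.3338+0.2469i)·(+0.0184-0.3869i)  (-0.0778-0.1101i)·(-0.1710-0.1973i)
Y_3^0(R⁻¹ n̂) = +0.083640-0.000000i

Re=0.0836 Im=0.0000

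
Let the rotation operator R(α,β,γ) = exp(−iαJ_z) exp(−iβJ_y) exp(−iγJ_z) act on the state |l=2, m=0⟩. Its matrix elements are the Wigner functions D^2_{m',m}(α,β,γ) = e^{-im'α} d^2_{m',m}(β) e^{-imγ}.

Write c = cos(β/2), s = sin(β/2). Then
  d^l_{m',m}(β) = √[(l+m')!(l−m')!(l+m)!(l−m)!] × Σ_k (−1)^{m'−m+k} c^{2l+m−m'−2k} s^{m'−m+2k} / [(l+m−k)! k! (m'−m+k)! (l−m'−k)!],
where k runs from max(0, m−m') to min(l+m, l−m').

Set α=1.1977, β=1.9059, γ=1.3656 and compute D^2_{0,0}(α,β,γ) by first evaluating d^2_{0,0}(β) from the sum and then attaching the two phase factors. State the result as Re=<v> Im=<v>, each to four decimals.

Re=-0.3378 Im=0.0000

First d^2_{0,0}(β=1.9059), then the phase factors e^{-i(0)α} and e^{-i(0)γ}:
With c≡cos(β/2)=0.579281 and s≡sin(β/2)=0.815128, N=[2·2·2·2]^{1/2}=4.000000
k: max(0,(0)−(0))=0 … min(2+(0),2−(0))=2
  k=0: (−1)^0·4.0000/(4)·0.5793^4·0.8151^0 = +0.112605
  k=1: (−1)^1·4.0000/(1)·0.5793^2·0.8151^2 = -0.891846
  k=2: (−1)^2·4.0000/(4)·0.5793^0·0.8151^4 = +0.441472
d^2_{0,0}(1.9059) = +0.112605 -0.891846 +0.441472 = -0.337770
Attach z-rotation phases: D = e^{-i(0)(1.1977)}·(-0.337770)·e^{-i(0)(1.3656)} = -0.337770+0.000000i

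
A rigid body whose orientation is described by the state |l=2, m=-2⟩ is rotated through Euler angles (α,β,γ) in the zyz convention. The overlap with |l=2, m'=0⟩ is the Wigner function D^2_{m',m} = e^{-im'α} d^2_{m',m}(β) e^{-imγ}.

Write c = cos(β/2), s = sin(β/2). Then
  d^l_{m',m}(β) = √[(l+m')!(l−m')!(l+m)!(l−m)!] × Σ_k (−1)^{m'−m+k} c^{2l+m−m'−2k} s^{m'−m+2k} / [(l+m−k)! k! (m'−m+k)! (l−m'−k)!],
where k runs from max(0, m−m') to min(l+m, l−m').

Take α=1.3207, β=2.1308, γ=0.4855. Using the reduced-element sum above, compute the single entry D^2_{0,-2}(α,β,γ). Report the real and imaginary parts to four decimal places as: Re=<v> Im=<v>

D^2_{0,-2}(1.3207,2.1308,0.4855) = e^{-i·0·1.3207}·d^2_{0,-2}(2.1308)·e^{-i·-2·0.4855}. Compute d first:
With c≡cos(β/2)=0.484154 and s≡sin(β/2)=0.874983, N=[2·2·1·24]^{1/2}=9.797959
The bounds max(0,m−m')=0 and min(l+m,l−m')=0 give 1 term
  k=0: (−1)^2·9.7980/(4)·0.4842^2·0.8750^2 = +0.439584
d^2_{0,-2}(2.1308) = +0.439584
Attach z-rotation phases: D = e^{-i(0)(1.3207)}·(+0.439584)·e^{-i(-2)(0.4855)} = +0.248134+0.362855i

Re=0.2481 Im=0.3629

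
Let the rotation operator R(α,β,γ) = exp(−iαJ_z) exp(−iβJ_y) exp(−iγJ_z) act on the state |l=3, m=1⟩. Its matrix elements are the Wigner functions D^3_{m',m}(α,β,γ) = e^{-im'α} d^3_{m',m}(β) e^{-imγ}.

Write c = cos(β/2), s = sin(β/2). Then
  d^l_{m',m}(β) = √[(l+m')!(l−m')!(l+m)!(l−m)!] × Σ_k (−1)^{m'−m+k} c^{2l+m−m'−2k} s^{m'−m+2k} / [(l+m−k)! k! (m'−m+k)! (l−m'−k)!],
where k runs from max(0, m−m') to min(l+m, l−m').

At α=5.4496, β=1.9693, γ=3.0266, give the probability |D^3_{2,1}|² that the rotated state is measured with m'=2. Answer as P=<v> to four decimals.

P=0.2328

Split into d^3_{2,1}(β=1.9693) × two z-phases.
c=cos(1.9693/2)=0.553155, s=sin(1.9693/2)=0.833079; N=√[120·1·24·2]=75.894664
The bounds max(0,m−m')=0 and min(l+m,l−m')=1 give 2 terms
  k=0: (−1)^1·75.8947/(24)·0.5532^5·0.8331^1 = -0.136433
  k=1: (−1)^2·75.8947/(12)·0.5532^3·0.8331^3 = +0.618910
d^3_{2,1}(1.9693) = -0.136433 +0.618910 = +0.482477
|D^3_{2,1}|² = |d^3_{2,1}(β)|² = (+0.482477)² = 0.232784 (the z-rotation phases have unit modulus)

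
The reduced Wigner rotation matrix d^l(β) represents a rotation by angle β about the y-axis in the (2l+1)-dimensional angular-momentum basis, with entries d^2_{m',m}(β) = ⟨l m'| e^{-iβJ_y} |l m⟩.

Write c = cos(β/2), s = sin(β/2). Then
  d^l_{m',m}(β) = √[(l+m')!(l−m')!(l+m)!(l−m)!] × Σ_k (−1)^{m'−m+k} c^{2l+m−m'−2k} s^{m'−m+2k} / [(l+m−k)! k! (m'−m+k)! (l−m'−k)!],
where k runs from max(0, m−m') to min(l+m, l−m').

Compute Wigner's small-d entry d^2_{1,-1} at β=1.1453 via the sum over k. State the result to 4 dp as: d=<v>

d=0.5360

d^2_{1,-1}(β=1.1453) via Wigner's sum:
Half-angle: c=0.840468, s=0.541861. N=√(6·1·1·6)=6.000000
Admissible k: 0..1 (factorial args all ≥0)
  k=0: (−1)^2·6.0000/(2)·0.8405^2·0.5419^2 = +0.622214
  k=1: (−1)^3·6.0000/(6)·0.8405^0·0.5419^4 = -0.086209
d^2_{1,-1}(1.1453) = +0.622214 -0.086209 = +0.536005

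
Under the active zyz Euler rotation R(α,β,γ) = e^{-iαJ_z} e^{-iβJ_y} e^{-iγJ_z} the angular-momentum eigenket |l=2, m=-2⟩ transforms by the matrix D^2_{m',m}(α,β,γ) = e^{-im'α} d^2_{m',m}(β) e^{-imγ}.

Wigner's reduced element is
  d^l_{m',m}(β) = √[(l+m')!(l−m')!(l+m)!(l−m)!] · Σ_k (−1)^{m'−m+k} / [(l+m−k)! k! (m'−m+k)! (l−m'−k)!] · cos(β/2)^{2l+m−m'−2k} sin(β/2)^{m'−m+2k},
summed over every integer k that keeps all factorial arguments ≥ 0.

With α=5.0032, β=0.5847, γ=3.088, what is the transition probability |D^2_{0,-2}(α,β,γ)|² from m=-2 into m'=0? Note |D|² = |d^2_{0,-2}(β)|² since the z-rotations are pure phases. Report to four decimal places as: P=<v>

P=0.0348

Split into d^2_{0,-2}(β=0.5847) × two z-phases.
c=cos(0.5847/2)=0.957569, s=sin(0.5847/2)=0.288203; N=√[2·2·1·24]=9.797959
k: max(0,(-2)−(0))=0 … min(2+(-2),2−(0))=0
  k=0: (−1)^2·9.7980/(4)·0.9576^2·0.2882^2 = +0.186558
d^2_{0,-2}(0.5847) = +0.186558
|D^2_{0,-2}|² = |d^2_{0,-2}(β)|² = (+0.186558)² = 0.034804 (the z-rotation phases have unit modulus)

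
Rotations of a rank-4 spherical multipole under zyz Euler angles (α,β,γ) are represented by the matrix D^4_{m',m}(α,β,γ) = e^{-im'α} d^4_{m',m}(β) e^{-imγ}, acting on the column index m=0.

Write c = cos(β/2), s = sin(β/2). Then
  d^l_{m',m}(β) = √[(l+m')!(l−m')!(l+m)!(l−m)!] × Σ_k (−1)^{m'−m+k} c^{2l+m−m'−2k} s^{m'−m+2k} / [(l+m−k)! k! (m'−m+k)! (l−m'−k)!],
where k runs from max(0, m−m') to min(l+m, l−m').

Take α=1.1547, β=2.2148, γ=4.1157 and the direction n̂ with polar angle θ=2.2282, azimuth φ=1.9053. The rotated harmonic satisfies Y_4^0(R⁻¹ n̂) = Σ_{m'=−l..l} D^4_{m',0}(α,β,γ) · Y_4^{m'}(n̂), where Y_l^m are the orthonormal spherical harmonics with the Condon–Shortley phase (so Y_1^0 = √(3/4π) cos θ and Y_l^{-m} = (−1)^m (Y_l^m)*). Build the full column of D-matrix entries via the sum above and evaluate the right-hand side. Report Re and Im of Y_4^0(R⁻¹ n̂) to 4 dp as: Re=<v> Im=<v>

Re=-0.1124 Im=0.0000

Need the full column D^4_{m',0} for m'=−4..4 at α=1.1547, β=2.2148, γ=4.1157.
cos(β/2)=0.446989, sin(β/2)=0.894540
d^4_{-4,0}: single k=4 term ⇒ +0.213862;  D = -0.019986-0.212926i
d^4_{-3,0}: k∈[3..4] ⇒ +0.151128 -0.605274 = -0.454145;  D = +0.430731+0.143939i
d^4_{-2,0}: k∈[2..4] ⇒ +0.060548 -0.646658 +0.971207 = +0.385097;  D = -0.259269+0.284744i
d^4_{-1,0}: k∈[1..4] ⇒ +0.014262 -0.342727 +1.372631 -0.916238 = +0.127929;  D = +0.051708+0.117013i
d^4_{0,0}: k∈[0..4] ⇒ +0.001594 -0.102117 +0.920211 -1.637987 +0.410012 = -0.408289;  D = -0.408289+0.000000i
d^4_{1,0}: k∈[0..3] ⇒ -0.014262 +0.342727 -1.372631 +0.916238 = -0.127929;  D = -0.051708+0.117013i
d^4_{2,0}: k∈[0..2] ⇒ +0.060548 -0.646658 +0.971207 = +0.385097;  D = -0.259269-0.284744i
d^4_{3,0}: k∈[0..1] ⇒ -0.151128 +0.605274 = +0.454145;  D = -0.430731+0.143939i
d^4_{4,0}: single k=0 term ⇒ +0.213862;  D = -0.019986+0.212926i
Y_4^{m'}(θ=2.2282,φ=1.9053) and Σ D·Y over m':
  (-0.0200-0.2129i)·(+0.0401-0.1691i)  (+0.4307+0.1439i)·(-0.3199-0.2039i)  (-0.2593+0.2847i)·(-0.2654+0.2098i)  (+0.0517+0.1170i)·(-0.0290-0.0835i)  (-0.4083+0.0000i)·(-0.3514+0.0000i)  (-0.0517+0.1170i)·(+0.0290-0.0835i)  (-0.2593-0.2847i)·(-0.2654-0.2098i)  (-0.4307+0.1439i)·(+0.3199-0.2039i)  (-0.0200+0.2129i)·(+0.0401+0.1691i)
Y_4^0(R⁻¹ n̂) = -0.112401-0.000000i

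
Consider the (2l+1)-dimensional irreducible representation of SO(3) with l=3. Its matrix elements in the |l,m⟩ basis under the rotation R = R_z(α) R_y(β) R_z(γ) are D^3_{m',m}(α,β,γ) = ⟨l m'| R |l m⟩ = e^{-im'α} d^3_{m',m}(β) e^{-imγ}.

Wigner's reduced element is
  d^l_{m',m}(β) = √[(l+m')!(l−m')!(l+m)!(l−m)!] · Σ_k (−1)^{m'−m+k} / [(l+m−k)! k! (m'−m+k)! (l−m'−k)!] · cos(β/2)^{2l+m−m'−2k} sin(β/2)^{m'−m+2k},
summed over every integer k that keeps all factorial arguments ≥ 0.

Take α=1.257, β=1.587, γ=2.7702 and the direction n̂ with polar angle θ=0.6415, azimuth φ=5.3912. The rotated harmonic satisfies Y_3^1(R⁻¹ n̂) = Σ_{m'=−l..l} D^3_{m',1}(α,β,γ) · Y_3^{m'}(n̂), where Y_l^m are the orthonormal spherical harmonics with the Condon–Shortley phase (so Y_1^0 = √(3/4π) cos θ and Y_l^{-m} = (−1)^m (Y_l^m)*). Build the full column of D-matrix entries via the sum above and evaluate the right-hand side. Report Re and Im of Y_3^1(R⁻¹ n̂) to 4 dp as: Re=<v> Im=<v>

Need the full column D^3_{m',1} for m'=−3..3 at α=1.257, β=1.587, γ=2.7702.
cos(β/2)=0.701355, sin(β/2)=0.712812
d^3_{-3,1}: single k=4 term ⇒ +0.491838;  D = +0.265410+0.414080i
d^3_{-2,1}: k∈[3..4] ⇒ +0.790258 -0.408144 = +0.382114;  D = +0.369641-0.096830i
d^3_{-1,1}: k∈[2..4] ⇒ +0.737654 -1.015936 +0.131175 = -0.147107;  D = -0.008468+0.146863i
d^3_{0,1}: k∈[1..3] ⇒ +0.419039 -1.298527 +0.447100 = -0.432388;  D = +0.402909+0.156919i
d^3_{1,1}: k∈[0..2] ⇒ +0.119022 -0.983539 +0.761952 = -0.102565;  D = +0.064905-0.079416i
d^3_{2,1}: k∈[0..1] ⇒ -0.382529 +0.790258 = +0.407729;  D = +0.220645+0.342869i
d^3_{3,1}: single k=0 term ⇒ +0.476154;  D = +0.460392-0.121496i
Y_3^{m'}(θ=0.6415,φ=5.3912) and Σ D·Y over m':
  (+0.2654+0.4141i)·(-0.0799+0.0401i)  (+0.3696-0.0968i)·(-0.0620+0.2866i)  (-0.0085+0.1469i)·(+0.2683+0.3326i)  (+0.4029+0.1569i)·(+0.0627+0.0000i)  (+0.0649-0.0794i)·(-0.2683+0.3326i)  (+0.2206+0.3429i)·(-0.0620-0.2866i)  (+0.4604-0.1215i)·(+0.0799+0.0401i)
Y_3^1(R⁻¹ n̂) = +0.076349+0.103100i

Re=0.0763 Im=0.1031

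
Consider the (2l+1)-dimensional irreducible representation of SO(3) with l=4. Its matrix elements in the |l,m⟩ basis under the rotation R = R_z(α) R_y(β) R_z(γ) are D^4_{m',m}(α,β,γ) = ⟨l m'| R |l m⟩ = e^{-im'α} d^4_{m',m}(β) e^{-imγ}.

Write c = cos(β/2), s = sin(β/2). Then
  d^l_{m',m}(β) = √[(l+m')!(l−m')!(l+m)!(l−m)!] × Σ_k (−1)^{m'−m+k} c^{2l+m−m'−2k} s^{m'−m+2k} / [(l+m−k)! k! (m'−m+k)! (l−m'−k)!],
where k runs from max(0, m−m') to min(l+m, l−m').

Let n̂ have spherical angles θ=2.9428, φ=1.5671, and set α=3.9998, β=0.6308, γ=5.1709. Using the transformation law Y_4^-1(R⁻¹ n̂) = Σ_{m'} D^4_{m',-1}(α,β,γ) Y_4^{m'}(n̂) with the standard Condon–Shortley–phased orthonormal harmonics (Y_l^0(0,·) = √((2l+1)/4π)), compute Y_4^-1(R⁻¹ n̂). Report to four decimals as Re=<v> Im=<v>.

Re=-0.3202 Im=0.3559

Need the full column D^4_{m',-1} for m'=−4..4 at α=3.9998, β=0.6308, γ=5.1709.
cos(β/2)=0.950672, sin(β/2)=0.310197
d^4_{-4,-1}: single k=3 term ⇒ +0.173444;  D = -0.118194+0.126937i
d^4_{-3,-1}: k∈[2..3] ⇒ +0.563806 -0.100044 = +0.463762;  D = -0.050201-0.461037i
d^4_{-2,-1}: k∈[1..3] ⇒ +0.923612 -0.491669 +0.034897 = +0.466841;  D = +0.384209+0.265187i
d^4_{-1,-1}: k∈[0..3] ⇒ +0.667186 -1.065494 +0.226879 -0.008052 = -0.179481;  D = +0.173719-0.045113i
d^4_{0,-1}: k∈[0..3] ⇒ -0.973573 +0.621917 -0.066213 +0.001175 = -0.416694;  D = -0.184434+0.373655i
d^4_{1,-1}: k∈[0..3] ⇒ +0.710329 -0.226879 +0.012077 -0.000086 = +0.495442;  D = +0.192796+0.456391i
d^4_{2,-1}: k∈[0..2] ⇒ -0.327779 +0.052346 -0.001115 = -0.276547;  D = +0.263120+0.085125i
d^4_{3,-1}: k∈[0..1] ⇒ +0.100044 -0.006391 = +0.093653;  D = +0.080070-0.048577i
d^4_{4,-1}: single k=0 term ⇒ -0.018466;  D = +0.003075-0.018208i
Y_4^{m'}(θ=2.9428,φ=1.5671) and Σ D·Y over m':
  (-0.1182+0.1269i)·(+0.0007+0.0000i)  (-0.0502-0.4610i)·(+0.0001-0.0095i)  (+0.3842+0.2652i)·(-0.0747-0.0006i)  (+0.1737-0.0451i)·(-0.0013+0.3413i)  (-0.1844+0.3737i)·(+0.6869+0.0000i)  (+0.1928+0.4564i)·(+0.0013+0.3413i)  (+0.2631+0.0851i)·(-0.0747+0.0006i)  (+0.0801-0.0486i)·(-0.0001-0.0095i)  (+0.0031-0.0182i)·(+0.0007-0.0000i)
Y_4^-1(R⁻¹ n̂) = -0.320225+0.355906i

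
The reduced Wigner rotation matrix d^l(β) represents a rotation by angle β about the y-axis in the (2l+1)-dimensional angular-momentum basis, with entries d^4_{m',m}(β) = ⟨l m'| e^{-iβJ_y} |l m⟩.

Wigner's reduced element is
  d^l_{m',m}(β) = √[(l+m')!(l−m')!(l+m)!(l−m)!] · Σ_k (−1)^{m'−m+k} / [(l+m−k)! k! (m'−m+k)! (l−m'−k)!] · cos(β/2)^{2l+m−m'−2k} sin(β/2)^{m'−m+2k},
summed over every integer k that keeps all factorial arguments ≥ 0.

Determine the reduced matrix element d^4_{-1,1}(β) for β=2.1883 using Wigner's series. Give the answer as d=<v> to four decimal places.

d^4_{-1,1}(β=2.1883) via Wigner's sum:
With c≡cos(β/2)=0.458802 and s≡sin(β/2)=0.888539, N=[6·120·120·6]^{1/2}=720.000000
k∈{2,3,4,5} keeps every argument non-negative
  k=2: (−1)^0·720.0000/(72)·0.4588^6·0.8885^2 = +0.073638
  k=3: (−1)^1·720.0000/(24)·0.4588^4·0.8885^4 = -0.828566
  k=4: (−1)^2·720.0000/(48)·0.4588^2·0.8885^6 = +1.553815
  k=5: (−1)^3·720.0000/(720)·0.4588^0·0.8885^8 = -0.388517
d^4_{-1,1}(2.1883) = +0.073638 -0.828566 +1.553815 -0.388517 = +0.410370

d=0.4104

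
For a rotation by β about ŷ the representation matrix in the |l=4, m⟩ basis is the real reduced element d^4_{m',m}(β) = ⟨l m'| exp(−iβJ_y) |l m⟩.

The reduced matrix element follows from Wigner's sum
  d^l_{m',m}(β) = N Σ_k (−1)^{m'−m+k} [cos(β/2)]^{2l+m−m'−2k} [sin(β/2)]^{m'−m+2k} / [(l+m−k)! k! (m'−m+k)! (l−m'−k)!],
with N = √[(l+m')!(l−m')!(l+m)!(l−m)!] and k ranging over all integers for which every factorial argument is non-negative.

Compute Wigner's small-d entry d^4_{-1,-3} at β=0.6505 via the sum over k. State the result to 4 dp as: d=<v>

d=0.4755

d^4_{-1,-3}(β=0.6505) via Wigner's sum:
With c≡cos(β/2)=0.947571 and s≡sin(β/2)=0.319546, N=[6·120·1·5040]^{1/2}=1904.940944
k: max(0,(-3)−(-1))=0 … min(4+(-3),4−(-1))=1
  k=0: (−1)^2·1904.9409/(240)·0.9476^6·0.3195^2 = +0.586687
  k=1: (−1)^3·1904.9409/(144)·0.9476^4·0.3195^4 = -0.111198
d^4_{-1,-3}(0.6505) = +0.586687 -0.111198 = +0.475489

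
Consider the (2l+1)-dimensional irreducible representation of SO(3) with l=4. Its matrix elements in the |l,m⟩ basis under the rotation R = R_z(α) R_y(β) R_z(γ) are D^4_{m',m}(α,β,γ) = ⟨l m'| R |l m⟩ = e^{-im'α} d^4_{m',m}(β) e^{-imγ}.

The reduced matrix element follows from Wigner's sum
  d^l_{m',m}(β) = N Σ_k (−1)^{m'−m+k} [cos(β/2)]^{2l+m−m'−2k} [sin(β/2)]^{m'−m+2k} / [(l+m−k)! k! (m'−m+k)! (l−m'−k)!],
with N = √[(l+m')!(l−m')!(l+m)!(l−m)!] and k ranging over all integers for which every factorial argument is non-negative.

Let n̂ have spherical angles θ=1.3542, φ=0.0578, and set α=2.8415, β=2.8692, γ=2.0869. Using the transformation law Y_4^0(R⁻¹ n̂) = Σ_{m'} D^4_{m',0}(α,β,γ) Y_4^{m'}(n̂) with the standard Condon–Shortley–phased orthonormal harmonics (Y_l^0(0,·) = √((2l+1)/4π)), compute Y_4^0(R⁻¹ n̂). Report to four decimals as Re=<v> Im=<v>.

Need the full column D^4_{m',0} for m'=−4..4 at α=2.8415, β=2.8692, γ=2.0869.
cos(β/2)=0.135776, sin(β/2)=0.990740
d^4_{-4,0}: single k=4 term ⇒ +0.002740;  D = +0.000992-0.002554i
d^4_{-3,0}: k∈[3..4] ⇒ +0.000531 -0.028270 = -0.027739;  D = +0.017237-0.021734i
d^4_{-2,0}: k∈[2..4] ⇒ +0.000058 -0.008284 +0.165395 = +0.157170;  D = +0.129701-0.088769i
d^4_{-1,0}: k∈[1..4] ⇒ +0.000004 -0.001204 +0.064111 -0.568923 = -0.506013;  D = +0.483399-0.149582i
d^4_{0,0}: k∈[0..4] ⇒ +0.000000 -0.000098 +0.011788 -0.278947 +0.928274 = +0.661017;  D = +0.661017+0.000000i
d^4_{1,0}: k∈[0..3] ⇒ -0.000004 +0.001204 -0.064111 +0.568923 = +0.506013;  D = -0.483399-0.149582i
d^4_{2,0}: k∈[0..2] ⇒ +0.000058 -0.008284 +0.165395 = +0.157170;  D = +0.129701+0.088769i
d^4_{3,0}: k∈[0..1] ⇒ -0.000531 +0.028270 = +0.027739;  D = -0.017237-0.021734i
d^4_{4,0}: single k=0 term ⇒ +0.002740;  D = +0.000992+0.002554i
Y_4^{m'}(θ=1.3542,φ=0.0578) and Σ D·Y over m':
  (+0.0010-0.0026i)·(+0.3919-0.0923i)  (+0.0172-0.0217i)·(+0.2468-0.0432i)  (+0.1297-0.0888i)·(-0.2145+0.0249i)  (+0.4834-0.1496i)·(-0.2653+0.0154i)  (+0.6610+0.0000i)·(+0.1787+0.0000i)  (-0.4834-0.1496i)·(+0.2653+0.0154i)  (+0.1297+0.0888i)·(-0.2145-0.0249i)  (-0.0172-0.0217i)·(-0.2468-0.0432i)  (+0.0010+0.0026i)·(+0.3919+0.0923i)
Y_4^0(R⁻¹ n̂) = -0.178100+0.000000i

Re=-0.1781 Im=0.0000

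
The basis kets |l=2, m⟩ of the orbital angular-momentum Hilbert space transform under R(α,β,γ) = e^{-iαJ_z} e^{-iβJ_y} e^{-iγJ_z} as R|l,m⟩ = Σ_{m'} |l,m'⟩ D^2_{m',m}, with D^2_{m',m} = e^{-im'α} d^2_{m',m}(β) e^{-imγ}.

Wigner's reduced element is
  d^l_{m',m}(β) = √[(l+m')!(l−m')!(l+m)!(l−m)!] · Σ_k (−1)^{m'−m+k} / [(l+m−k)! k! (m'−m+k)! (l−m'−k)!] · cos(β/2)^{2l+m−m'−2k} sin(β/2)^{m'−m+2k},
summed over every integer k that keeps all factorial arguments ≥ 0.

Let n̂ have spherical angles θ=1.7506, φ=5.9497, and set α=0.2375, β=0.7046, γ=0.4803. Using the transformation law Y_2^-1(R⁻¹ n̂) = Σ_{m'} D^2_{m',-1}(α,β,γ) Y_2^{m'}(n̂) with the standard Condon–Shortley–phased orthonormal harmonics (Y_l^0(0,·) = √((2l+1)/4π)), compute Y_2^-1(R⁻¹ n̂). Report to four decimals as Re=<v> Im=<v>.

Re=0.1286 Im=0.2523

Need the full column D^2_{m',-1} for m'=−2..2 at α=0.2375, β=0.7046, γ=0.4803.
cos(β/2)=0.938582, sin(β/2)=0.345057
d^2_{-2,-1}: single k=1 term ⇒ +0.570607;  D = +0.329448+0.465894i
d^2_{-1,-1}: k∈[0..1] ⇒ +0.776047 -0.314665 = +0.461382;  D = +0.347538+0.303465i
d^2_{0,-1}: k∈[0..1] ⇒ -0.698849 +0.094454 = -0.604394;  D = -0.536011-0.279258i
d^2_{1,-1}: k∈[0..1] ⇒ +0.314665 -0.014176 = +0.300488;  D = +0.291675+0.072244i
d^2_{2,-1}: single k=0 term ⇒ -0.077122;  D = -0.077121-0.000409i
Y_2^{m'}(θ=1.7506,φ=5.9497) and Σ D·Y over m':
  (+0.3294+0.4659i)·(+0.2938+0.2313i)  (+0.3475+0.3035i)·(-0.1284-0.0445i)  (-0.5360-0.2793i)·(-0.2851+0.0000i)  (+0.2917+0.0722i)·(+0.1284-0.0445i)  (-0.0771-0.0004i)·(+0.2938-0.2313i)
Y_2^-1(R⁻¹ n̂) = +0.128646+0.252281i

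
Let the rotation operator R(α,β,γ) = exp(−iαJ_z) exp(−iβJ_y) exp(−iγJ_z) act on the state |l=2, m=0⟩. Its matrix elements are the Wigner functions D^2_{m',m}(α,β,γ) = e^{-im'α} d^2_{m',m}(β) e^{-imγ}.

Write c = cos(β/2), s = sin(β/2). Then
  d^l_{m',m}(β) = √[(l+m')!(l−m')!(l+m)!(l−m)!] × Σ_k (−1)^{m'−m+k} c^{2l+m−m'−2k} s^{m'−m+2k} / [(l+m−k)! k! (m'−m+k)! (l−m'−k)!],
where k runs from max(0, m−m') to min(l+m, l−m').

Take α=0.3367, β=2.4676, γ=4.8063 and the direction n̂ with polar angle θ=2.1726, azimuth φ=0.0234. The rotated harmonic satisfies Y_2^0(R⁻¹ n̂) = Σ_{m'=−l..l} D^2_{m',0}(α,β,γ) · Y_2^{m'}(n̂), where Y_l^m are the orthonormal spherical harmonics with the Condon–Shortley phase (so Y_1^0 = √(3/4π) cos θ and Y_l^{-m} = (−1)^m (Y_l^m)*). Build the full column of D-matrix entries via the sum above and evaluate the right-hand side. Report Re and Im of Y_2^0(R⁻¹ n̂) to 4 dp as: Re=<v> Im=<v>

Re=0.5061 Im=0.0000

Need the full column D^2_{m',0} for m'=−2..2 at α=0.3367, β=2.4676, γ=4.8063.
cos(β/2)=0.330654, sin(β/2)=0.943752
d^2_{-2,0}: single k=2 term ⇒ +0.238528;  D = +0.186458+0.148757i
d^2_{-1,0}: k∈[1..2] ⇒ +0.083571 -0.680805 = -0.597235;  D = -0.563700-0.197311i
d^2_{0,0}: k∈[0..2] ⇒ +0.011953 -0.389514 +0.793290 = +0.415729;  D = +0.415729+0.000000i
d^2_{1,0}: k∈[0..1] ⇒ -0.083571 +0.680805 = +0.597235;  D = +0.563700-0.197311i
d^2_{2,0}: single k=0 term ⇒ +0.238528;  D = +0.186458-0.148757i
Y_2^{m'}(θ=2.1726,φ=0.0234) and Σ D·Y over m':
  (+0.1865+0.1488i)·(+0.2622-0.0123i)  (-0.5637-0.1973i)·(-0.3604+0.0084i)  (+0.4157+0.0000i)·(-0.0121+0.0000i)  (+0.5637-0.1973i)·(+0.3604+0.0084i)  (+0.1865-0.1488i)·(+0.2622+0.0123i)
Y_2^0(R⁻¹ n̂) = +0.506053-0.000000i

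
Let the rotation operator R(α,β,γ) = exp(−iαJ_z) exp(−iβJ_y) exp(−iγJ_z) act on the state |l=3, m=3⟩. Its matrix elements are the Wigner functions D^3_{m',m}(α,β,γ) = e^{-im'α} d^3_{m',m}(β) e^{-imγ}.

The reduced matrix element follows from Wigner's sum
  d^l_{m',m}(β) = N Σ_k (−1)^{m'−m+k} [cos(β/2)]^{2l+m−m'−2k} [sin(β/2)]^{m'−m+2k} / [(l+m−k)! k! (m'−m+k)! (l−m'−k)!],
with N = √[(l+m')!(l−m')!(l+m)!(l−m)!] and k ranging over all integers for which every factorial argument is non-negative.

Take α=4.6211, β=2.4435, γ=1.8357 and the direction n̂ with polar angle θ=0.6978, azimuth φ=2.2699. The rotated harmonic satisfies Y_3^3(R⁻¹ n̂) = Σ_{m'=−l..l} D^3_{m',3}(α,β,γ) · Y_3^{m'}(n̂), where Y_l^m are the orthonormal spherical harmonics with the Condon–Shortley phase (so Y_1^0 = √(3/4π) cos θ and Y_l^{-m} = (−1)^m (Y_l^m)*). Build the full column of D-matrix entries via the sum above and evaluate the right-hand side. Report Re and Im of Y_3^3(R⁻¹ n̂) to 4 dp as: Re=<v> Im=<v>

Re=-0.0070 Im=-0.0454

Need the full column D^3_{m',3} for m'=−3..3 at α=4.6211, β=2.4435, γ=1.8357.
cos(β/2)=0.342002, sin(β/2)=0.939699
d^3_{-3,3}: single k=6 term ⇒ +0.688547;  D = -0.331447+0.603523i
d^3_{-2,3}: single k=5 term ⇒ +0.613831;  D = -0.508856-0.343298i
d^3_{-1,3}: single k=4 term ⇒ +0.353230;  D = +0.223424-0.273594i
d^3_{0,3}: single k=3 term ⇒ +0.148445;  D = +0.105940+0.103985i
d^3_{1,3}: single k=2 term ⇒ +0.046788;  D = -0.035682+0.030264i
d^3_{2,3}: single k=1 term ⇒ +0.010770;  D = -0.006188-0.008814i
d^3_{3,3}: single k=0 term ⇒ +0.001600;  D = +0.001388-0.000796i
Y_3^{m'}(θ=0.6978,φ=2.2699) and Σ D·Y over m':
  (-0.3314+0.6035i)·(+0.0957-0.0556i)  (-0.5089-0.3433i)·(-0.0555+0.3185i)  (+0.2234-0.2736i)·(-0.2587-0.3077i)  (+0.1059+0.1040i)·(-0.0184+0.0000i)  (-0.0357+0.0303i)·(+0.2587-0.3077i)  (-0.0062-0.0088i)·(-0.0555-0.3185i)  (+0.0014-0.0008i)·(-0.0957-0.0556i)
Y_3^3(R⁻¹ n̂) = -0.007033-0.045439i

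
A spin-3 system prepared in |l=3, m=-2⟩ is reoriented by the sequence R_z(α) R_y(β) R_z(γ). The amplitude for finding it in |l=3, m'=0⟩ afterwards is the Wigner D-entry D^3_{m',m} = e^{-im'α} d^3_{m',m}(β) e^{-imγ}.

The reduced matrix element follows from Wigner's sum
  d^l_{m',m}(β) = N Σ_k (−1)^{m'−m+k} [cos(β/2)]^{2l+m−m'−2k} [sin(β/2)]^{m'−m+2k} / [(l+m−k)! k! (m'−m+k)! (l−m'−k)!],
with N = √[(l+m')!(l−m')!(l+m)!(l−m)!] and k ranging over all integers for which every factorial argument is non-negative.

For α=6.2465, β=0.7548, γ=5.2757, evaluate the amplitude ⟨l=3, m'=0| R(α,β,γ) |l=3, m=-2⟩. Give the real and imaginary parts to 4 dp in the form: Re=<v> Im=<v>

Split into d^3_{0,-2}(β=0.7548) × two z-phases.
With c≡cos(β/2)=0.929626 and s≡sin(β/2)=0.368505, N=[6·6·1·120]^{1/2}=65.726707
k: max(0,(-2)−(0))=0 … min(3+(-2),3−(0))=1
  k=0: (−1)^2·65.7267/(12)·0.9296^4·0.3685^2 = +0.555494
  k=1: (−1)^3·65.7267/(12)·0.9296^2·0.3685^4 = -0.087287
d^3_{0,-2}(0.7548) = +0.555494 -0.087287 = +0.468207
D = (+1.000000+0.000000i)·(+0.468207)·(-0.429712-0.902966i) = -0.201194-0.422775i

Re=-0.2012 Im=-0.4228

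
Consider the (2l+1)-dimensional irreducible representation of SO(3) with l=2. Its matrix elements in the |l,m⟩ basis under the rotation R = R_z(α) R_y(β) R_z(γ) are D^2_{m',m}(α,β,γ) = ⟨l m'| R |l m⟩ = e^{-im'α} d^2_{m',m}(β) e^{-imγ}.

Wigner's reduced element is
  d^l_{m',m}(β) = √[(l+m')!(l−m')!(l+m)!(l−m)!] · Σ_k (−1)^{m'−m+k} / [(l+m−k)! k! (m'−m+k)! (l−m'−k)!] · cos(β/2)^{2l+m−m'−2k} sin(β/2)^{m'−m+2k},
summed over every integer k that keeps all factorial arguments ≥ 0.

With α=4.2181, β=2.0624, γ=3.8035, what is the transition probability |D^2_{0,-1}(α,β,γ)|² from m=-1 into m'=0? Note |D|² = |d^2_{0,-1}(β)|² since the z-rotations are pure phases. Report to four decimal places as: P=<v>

P=0.2598

First d^2_{0,-1}(β=2.0624), then the phase factors e^{-i(0)α} and e^{-i(-1)γ}:
With c≡cos(β/2)=0.513790 and s≡sin(β/2)=0.857916, N=[2·2·1·6]^{1/2}=4.898979
k∈{0,1} keeps every argument non-negative
  k=0: (−1)^1·4.8990/(2)·0.5138^3·0.8579^1 = -0.285021
  k=1: (−1)^2·4.8990/(2)·0.5138^1·0.8579^3 = +0.794686
d^2_{0,-1}(2.0624) = -0.285021 +0.794686 = +0.509665
|D^2_{0,-1}|² = |d^2_{0,-1}(β)|² = (+0.509665)² = 0.259759 (the z-rotation phases have unit modulus)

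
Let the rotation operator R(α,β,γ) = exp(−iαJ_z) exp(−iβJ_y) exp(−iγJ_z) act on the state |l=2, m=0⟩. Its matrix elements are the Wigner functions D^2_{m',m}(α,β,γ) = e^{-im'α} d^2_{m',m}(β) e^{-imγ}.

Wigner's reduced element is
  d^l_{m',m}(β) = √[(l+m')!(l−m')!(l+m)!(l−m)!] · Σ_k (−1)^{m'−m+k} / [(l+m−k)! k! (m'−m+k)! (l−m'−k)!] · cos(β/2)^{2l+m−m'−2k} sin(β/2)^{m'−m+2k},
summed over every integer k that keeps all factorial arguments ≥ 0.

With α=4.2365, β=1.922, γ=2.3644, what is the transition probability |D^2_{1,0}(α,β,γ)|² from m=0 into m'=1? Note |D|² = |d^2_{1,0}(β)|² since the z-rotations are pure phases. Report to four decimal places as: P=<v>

P=0.1565

D^2_{1,0}(4.2365,1.922,2.3644) = e^{-i·1·4.2365}·d^2_{1,0}(1.922)·e^{-i·0·2.3644}. Compute d first:
With c≡cos(β/2)=0.572701 and s≡sin(β/2)=0.819765, N=[6·1·2·2]^{1/2}=4.898979
k: max(0,(0)−(1))=0 … min(2+(0),2−(1))=1
  k=0: (−1)^1·4.8990/(2)·0.5727^3·0.8198^1 = -0.377179
  k=1: (−1)^2·4.8990/(2)·0.5727^1·0.8198^3 = +0.772807
d^2_{1,0}(1.922) = -0.377179 +0.772807 = +0.395628
|D^2_{1,0}|² = |d^2_{1,0}(β)|² = (+0.395628)² = 0.156521 (the z-rotation phases have unit modulus)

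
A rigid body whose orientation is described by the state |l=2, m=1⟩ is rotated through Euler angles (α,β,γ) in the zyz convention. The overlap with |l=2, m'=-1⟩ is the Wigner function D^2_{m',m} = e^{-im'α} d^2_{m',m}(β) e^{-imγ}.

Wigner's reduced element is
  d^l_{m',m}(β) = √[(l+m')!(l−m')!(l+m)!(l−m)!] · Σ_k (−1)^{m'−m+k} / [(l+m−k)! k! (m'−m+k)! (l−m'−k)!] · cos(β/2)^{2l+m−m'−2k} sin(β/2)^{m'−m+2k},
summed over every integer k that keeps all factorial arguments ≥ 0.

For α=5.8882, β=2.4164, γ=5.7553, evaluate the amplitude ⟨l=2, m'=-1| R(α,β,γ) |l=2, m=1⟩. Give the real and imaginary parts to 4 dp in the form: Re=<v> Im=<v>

D^2_{-1,1}(5.8882,2.4164,5.7553) = e^{-i·-1·5.8882}·d^2_{-1,1}(2.4164)·e^{-i·1·5.7553}. Compute d first:
Half-angle: c=0.354703, s=0.934979. N=√(1·6·6·1)=6.000000
The bounds max(0,m−m')=2 and min(l+m,l−m')=3 give 2 terms
  k=2: (−1)^0·6.0000/(2)·0.3547^2·0.9350^2 = +0.329955
  k=3: (−1)^1·6.0000/(6)·0.3547^0·0.9350^4 = -0.764201
d^2_{-1,1}(2.4164) = +0.329955 -0.764201 = -0.434246
D = (+0.923002-0.384795i)·(-0.434246)·(+0.863874+0.503708i) = -0.430417-0.057542i

Re=-0.4304 Im=-0.0575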